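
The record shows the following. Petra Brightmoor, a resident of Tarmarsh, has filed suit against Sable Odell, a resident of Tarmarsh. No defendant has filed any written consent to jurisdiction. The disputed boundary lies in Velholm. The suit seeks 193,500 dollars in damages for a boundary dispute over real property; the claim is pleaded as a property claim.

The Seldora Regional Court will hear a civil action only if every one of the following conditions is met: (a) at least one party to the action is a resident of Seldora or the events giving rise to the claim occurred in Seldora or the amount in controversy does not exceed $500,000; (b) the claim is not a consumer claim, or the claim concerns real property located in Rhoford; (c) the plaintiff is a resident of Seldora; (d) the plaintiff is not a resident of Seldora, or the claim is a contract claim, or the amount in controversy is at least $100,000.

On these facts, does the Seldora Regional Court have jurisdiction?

No

The Seldora Regional Court:
  (a) The amount in controversy is USD 193,500, within the 500,000 dollars ceiling, so this disjunct is met. Met.
  (b) The claim is a property claim, not a consumer claim, which satisfies one of the alternatives. Condition met.
  (c) The plaintiff resides in Tarmarsh, not Seldora. Not satisfied.
  (d) The plaintiff resides in Tarmarsh, which is not Seldora, so one alternative holds. Condition met.
  → At least one condition fails; no jurisdiction.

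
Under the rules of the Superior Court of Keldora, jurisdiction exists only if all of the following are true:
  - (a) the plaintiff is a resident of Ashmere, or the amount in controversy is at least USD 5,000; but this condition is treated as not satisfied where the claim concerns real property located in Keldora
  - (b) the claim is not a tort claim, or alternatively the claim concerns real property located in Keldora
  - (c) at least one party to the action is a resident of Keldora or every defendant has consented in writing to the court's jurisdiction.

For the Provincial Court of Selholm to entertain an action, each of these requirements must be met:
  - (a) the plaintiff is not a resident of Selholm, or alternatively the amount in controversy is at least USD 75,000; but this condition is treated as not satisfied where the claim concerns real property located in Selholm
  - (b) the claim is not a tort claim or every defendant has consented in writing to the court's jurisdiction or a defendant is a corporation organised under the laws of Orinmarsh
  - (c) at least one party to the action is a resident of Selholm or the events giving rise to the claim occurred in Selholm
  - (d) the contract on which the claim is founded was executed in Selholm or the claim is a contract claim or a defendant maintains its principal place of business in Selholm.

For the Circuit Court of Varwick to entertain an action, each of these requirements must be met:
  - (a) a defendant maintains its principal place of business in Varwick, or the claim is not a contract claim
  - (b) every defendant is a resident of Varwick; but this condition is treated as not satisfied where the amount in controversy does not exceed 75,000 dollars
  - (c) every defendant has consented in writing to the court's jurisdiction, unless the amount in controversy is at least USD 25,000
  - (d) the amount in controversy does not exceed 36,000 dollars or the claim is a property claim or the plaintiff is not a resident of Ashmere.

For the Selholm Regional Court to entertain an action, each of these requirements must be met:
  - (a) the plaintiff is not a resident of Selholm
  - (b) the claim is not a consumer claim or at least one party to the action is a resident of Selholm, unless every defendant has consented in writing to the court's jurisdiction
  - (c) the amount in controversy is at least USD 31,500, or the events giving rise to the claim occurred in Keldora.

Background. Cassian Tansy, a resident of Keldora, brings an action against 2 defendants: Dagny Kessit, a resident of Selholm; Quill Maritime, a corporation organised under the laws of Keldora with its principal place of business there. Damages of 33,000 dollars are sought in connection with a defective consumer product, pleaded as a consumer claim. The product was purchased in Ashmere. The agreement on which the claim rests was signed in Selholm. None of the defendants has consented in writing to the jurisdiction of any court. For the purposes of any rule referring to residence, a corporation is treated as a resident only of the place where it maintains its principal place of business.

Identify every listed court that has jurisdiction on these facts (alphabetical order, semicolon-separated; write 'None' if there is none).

The Superior Court of Keldora:
  (a) The amount in controversy is USD 33,000, which meets the USD 5,000 floor, so this disjunct is met. The exception is not triggered, since the claim does not concern real property. Satisfied.
  (b) The claim is a consumer claim, not a tort claim, so this disjunct is met. Satisfied.
  (c) Cassian Tansy resides in Keldora, so this disjunct is met. Met.
  → The court has jurisdiction.
The Provincial Court of Selholm:
  (a) The plaintiff resides in Keldora, which is not Selholm, so this disjunct is met. And the carve-out is inapplicable — the claim does not concern real property. Met.
  (b) The claim is a consumer claim, not a tort claim, so one alternative holds. Met.
  (c) Dagny Kessit resides in Selholm, which satisfies one of the alternatives. Met.
  (d) The contract was executed in Selholm — that alternative is enough. Satisfied.
  → The court has jurisdiction.
The Circuit Court of Varwick:
  (a) The claim is a consumer claim, not a contract claim, so one alternative holds. Met.
  (b) The defendants reside as follows — Dagny Kessit in Selholm, Quill Maritime in Keldora — not all in Varwick. Condition not met.
  (c) No such written consent has been filed. But the amount in controversy is $33,000, which meets the 25,000 dollars floor, and the 'unless' clause therefore excuses the requirement. Met.
  (d) The amount in controversy is 33,000 dollars, within the 36,000 dollars ceiling, so this disjunct is met. Satisfied.
  → At least one condition fails; no jurisdiction.
The Selholm Regional Court:
  (a) The plaintiff resides in Keldora, which is not Selholm. Condition met.
  (b) Dagny Kessit resides in Selholm, so one alternative holds. Condition met.
  (c) The amount in controversy is $33,000, which meets the 31,500 dollars floor, so this disjunct is met. Condition met.
  → All conditions met; jurisdiction exists.

the Provincial Court of Selholm; the Selholm Regional Court; the Superior Court of Keldora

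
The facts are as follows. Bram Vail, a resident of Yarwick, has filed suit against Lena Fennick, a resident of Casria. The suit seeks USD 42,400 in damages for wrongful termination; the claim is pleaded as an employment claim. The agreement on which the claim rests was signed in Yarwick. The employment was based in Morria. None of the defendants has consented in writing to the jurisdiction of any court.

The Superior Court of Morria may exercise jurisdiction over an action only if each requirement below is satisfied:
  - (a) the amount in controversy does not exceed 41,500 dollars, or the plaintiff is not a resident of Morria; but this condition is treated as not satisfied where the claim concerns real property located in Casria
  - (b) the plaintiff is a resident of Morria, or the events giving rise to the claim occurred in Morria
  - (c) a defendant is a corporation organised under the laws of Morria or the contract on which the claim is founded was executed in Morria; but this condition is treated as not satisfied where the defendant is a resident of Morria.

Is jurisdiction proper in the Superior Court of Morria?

No

The Superior Court of Morria:
  (a) The plaintiff resides in Yarwick, which is not Morria, so this disjunct is met. And the carve-out is inapplicable — the claim does not concern real property. Condition met.
  (b) The operative events occurred in Morria — that alternative is enough. Met.
  (c) No defendant is a corporation; the contract was executed in Yarwick, not Morria — no alternative holds. Condition not met.
  → No jurisdiction.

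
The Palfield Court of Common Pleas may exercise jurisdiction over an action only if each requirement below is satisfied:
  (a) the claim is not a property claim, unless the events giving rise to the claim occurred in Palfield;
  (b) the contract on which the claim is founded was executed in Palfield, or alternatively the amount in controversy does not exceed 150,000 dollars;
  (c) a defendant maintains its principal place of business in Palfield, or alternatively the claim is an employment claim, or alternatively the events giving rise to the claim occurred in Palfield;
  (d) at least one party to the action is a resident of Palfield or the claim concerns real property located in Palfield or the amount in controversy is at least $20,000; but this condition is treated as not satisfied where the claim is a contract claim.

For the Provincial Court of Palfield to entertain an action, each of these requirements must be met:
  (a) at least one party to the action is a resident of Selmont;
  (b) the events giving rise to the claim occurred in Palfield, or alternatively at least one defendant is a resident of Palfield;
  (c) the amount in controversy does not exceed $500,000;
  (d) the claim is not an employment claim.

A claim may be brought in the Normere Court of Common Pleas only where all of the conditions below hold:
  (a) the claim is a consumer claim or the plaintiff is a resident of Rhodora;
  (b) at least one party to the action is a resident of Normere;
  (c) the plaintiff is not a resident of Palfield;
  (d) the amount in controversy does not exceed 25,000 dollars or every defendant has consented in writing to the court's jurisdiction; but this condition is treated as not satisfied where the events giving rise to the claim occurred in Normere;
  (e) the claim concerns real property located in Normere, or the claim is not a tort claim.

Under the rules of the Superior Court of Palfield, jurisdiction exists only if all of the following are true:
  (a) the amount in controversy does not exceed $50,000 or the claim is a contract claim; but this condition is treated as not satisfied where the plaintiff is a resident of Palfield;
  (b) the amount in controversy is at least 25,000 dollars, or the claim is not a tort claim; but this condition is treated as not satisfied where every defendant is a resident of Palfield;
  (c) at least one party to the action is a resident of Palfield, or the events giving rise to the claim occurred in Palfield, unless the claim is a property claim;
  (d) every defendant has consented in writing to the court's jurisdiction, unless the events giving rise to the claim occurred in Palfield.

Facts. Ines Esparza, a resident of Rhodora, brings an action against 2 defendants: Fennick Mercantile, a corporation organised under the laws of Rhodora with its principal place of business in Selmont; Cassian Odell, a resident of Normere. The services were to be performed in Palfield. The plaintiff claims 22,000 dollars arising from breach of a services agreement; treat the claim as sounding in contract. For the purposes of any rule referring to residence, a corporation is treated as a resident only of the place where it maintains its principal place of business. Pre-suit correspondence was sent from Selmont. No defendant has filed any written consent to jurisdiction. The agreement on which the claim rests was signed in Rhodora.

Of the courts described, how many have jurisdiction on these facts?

The Palfield Court of Common Pleas:
  (a) The claim is a contract claim, not a property claim. Met.
  (b) The amount in controversy is $22,000, within the $150,000 ceiling, which satisfies one of the alternatives. Met.
  (c) The operative events occurred in Palfield, so this disjunct is met. Met.
  (d) The amount in controversy is $22,000, which meets the $20,000 floor, so this disjunct is met. But the carve-out bites: the claim is a contract claim. Not satisfied.
  → The court lacks jurisdiction.
The Provincial Court of Palfield:
  (a) Fennick Mercantile resides in Selmont. Condition met.
  (b) The operative events occurred in Palfield, which satisfies one of the alternatives. Condition met.
  (c) The amount in controversy is 22,000 dollars, within the USD 500,000 ceiling. Met.
  (d) The claim is a contract claim, not an employment claim. Met.
  → Jurisdiction lies.
The Normere Court of Common Pleas:
  (a) The plaintiff resides in Rhodora — that alternative is enough. Satisfied.
  (b) Cassian Odell resides in Normere. Condition met.
  (c) The plaintiff resides in Rhodora, which is not Palfield. Condition met.
  (d) The amount in controversy is $22,000, within the USD 25,000 ceiling — that alternative is enough. The exception is not triggered, since the operative events occurred in Palfield, not Normere. Condition met.
  (e) The claim is a contract claim, not a tort claim, which satisfies one of the alternatives. Satisfied.
  → Jurisdiction lies.
The Superior Court of Palfield:
  (a) The amount in controversy is $22,000, within the 50,000 dollars ceiling, so one alternative holds. And the carve-out is inapplicable — the plaintiff resides in Rhodora, not Palfield. Met.
  (b) The claim is a contract claim, not a tort claim, so this disjunct is met. The carve-out does not apply: the defendants reside as follows — Fennick Mercantile in Selmont, Cassian Odell in Normere — not all in Palfield. Met.
  (c) The operative events occurred in Palfield, which satisfies one of the alternatives. Satisfied.
  (d) No such written consent has been filed. But the operative events occurred in Palfield, and the 'unless' clause therefore excuses the requirement. Met.
  → Jurisdiction lies.
Courts with jurisdiction: the Provincial Court of Palfield, the Normere Court of Common Pleas, the Superior Court of Palfield — 3 in total.

3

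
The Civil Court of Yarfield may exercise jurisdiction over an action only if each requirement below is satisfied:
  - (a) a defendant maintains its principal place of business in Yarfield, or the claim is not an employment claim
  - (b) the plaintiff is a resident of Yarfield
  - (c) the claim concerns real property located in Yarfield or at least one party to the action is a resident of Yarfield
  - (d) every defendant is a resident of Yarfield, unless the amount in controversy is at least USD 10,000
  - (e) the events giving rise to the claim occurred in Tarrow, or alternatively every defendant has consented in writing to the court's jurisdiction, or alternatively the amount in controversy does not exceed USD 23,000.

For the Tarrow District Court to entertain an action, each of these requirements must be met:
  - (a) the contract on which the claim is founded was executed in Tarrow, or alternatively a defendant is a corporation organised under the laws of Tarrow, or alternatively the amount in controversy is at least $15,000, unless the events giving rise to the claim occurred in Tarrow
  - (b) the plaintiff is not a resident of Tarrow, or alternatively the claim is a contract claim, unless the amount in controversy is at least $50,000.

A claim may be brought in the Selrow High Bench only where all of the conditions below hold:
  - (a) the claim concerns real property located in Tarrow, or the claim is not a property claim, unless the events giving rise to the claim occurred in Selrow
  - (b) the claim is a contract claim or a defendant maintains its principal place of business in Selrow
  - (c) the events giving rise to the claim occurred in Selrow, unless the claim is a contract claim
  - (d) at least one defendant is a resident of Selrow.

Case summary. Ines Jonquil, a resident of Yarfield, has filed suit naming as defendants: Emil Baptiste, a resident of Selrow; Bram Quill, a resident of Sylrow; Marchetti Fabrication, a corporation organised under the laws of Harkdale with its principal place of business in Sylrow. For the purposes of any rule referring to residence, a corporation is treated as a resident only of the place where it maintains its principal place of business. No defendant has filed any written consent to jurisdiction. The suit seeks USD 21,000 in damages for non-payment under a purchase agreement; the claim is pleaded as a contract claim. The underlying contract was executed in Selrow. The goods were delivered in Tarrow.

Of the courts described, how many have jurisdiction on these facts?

The Civil Court of Yarfield:
  (a) The claim is a contract claim, not an employment claim, which satisfies one of the alternatives. Condition met.
  (b) The plaintiff resides in Yarfield. Condition met.
  (c) Ines Jonquil resides in Yarfield, which satisfies one of the alternatives. Met.
  (d) The defendants reside as follows — Emil Baptiste in Selrow, Bram Quill in Sylrow, Marchetti Fabrication in Sylrow — not all in Yarfield. The proviso rescues it, though: the amount in controversy is $21,000, which meets the 10,000 dollars floor. Condition met.
  (e) The operative events occurred in Tarrow, which satisfies one of the alternatives. Condition met.
  → Every requirement is satisfied — jurisdiction.
The Tarrow District Court:
  (a) The amount in controversy is USD 21,000, which meets the USD 15,000 floor, so one alternative holds. Met.
  (b) The plaintiff resides in Yarfield, which is not Tarrow — that alternative is enough. Met.
  → Jurisdiction lies.
The Selrow High Bench:
  (a) The claim is a contract claim, not a property claim, so this disjunct is met. Satisfied.
  (b) The claim is a contract claim, so this disjunct is met. Condition met.
  (c) The operative events occurred in Tarrow, not Selrow. But the claim is a contract claim, and the 'unless' clause therefore excuses the requirement. Met.
  (d) Emil Baptiste resides in Selrow. Condition met.
  → Jurisdiction lies.
Courts with jurisdiction: the Civil Court of Yarfield, the Tarrow District Court, the Selrow High Bench — 3 in total.

3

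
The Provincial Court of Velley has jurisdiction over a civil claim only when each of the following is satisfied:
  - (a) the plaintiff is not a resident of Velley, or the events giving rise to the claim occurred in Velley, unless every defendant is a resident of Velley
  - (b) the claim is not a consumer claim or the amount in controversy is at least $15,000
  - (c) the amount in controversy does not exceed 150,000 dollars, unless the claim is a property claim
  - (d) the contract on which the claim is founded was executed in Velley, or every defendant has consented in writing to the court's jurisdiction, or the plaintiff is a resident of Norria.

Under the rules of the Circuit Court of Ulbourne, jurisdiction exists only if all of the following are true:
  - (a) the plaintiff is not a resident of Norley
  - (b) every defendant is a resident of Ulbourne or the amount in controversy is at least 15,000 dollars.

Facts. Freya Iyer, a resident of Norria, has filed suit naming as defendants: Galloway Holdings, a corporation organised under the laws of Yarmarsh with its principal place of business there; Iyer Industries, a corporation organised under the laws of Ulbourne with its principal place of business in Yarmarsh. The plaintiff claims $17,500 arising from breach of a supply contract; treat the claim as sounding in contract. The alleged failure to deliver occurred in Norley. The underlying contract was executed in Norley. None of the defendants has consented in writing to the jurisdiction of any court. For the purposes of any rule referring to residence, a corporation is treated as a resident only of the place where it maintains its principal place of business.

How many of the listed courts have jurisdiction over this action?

The Provincial Court of Velley:
  (a) The plaintiff resides in Norria, which is not Velley — that alternative is enough. Met.
  (b) The claim is a contract claim, not a consumer claim — that alternative is enough. Met.
  (c) The amount in controversy is 17,500 dollars, within the USD 150,000 ceiling. Satisfied.
  (d) The plaintiff resides in Norria — that alternative is enough. Satisfied.
  → Jurisdiction lies.
The Circuit Court of Ulbourne:
  (a) The plaintiff resides in Norria, which is not Norley. Condition met.
  (b) The amount in controversy is 17,500 dollars, which meets the USD 15,000 floor, so this disjunct is met. Condition met.
  → All conditions met; jurisdiction exists.
Courts with jurisdiction: the Provincial Court of Velley, the Circuit Court of Ulbourne — 2 in total.

2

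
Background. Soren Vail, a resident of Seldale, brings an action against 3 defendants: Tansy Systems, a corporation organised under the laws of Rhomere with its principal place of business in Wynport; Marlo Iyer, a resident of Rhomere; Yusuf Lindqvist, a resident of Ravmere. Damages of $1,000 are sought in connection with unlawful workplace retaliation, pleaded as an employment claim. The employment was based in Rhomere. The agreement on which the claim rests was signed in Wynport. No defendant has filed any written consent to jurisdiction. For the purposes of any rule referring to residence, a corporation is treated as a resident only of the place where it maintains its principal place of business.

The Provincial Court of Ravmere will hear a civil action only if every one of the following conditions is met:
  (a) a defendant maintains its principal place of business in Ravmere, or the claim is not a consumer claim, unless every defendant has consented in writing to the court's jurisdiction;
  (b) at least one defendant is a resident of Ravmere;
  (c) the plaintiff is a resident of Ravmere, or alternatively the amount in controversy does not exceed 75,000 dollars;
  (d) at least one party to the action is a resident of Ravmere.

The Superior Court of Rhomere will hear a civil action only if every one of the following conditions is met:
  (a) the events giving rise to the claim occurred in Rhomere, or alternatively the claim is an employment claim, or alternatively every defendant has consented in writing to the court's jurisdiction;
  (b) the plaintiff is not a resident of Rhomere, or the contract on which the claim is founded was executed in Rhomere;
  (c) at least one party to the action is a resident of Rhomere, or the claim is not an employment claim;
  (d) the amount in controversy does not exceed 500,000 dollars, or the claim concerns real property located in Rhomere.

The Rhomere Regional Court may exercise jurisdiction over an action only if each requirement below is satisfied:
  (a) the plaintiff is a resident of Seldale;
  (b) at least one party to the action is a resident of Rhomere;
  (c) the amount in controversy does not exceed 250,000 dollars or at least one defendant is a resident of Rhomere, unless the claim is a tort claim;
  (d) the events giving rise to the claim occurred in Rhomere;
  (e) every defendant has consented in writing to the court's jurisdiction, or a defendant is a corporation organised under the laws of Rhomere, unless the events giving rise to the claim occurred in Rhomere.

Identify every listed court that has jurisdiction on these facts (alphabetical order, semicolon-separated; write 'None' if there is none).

The Provincial Court of Ravmere:
  (a) The claim is an employment claim, not a consumer claim, which satisfies one of the alternatives. Met.
  (b) Yusuf Lindqvist resides in Ravmere. Met.
  (c) The amount in controversy is USD 1,000, within the 75,000 dollars ceiling, so one alternative holds. Satisfied.
  (d) Yusuf Lindqvist resides in Ravmere. Satisfied.
  → All conditions met; jurisdiction exists.
The Superior Court of Rhomere:
  (a) The operative events occurred in Rhomere, which satisfies one of the alternatives. Met.
  (b) The plaintiff resides in Seldale, which is not Rhomere, which satisfies one of the alternatives. Met.
  (c) Marlo Iyer resides in Rhomere, so one alternative holds. Satisfied.
  (d) The amount in controversy is USD 1,000, within the $500,000 ceiling, so this disjunct is met. Condition met.
  → The court has jurisdiction.
The Rhomere Regional Court:
  (a) The plaintiff resides in Seldale. Met.
  (b) Marlo Iyer resides in Rhomere. Met.
  (c) The amount in controversy is 1,000 dollars, within the USD 250,000 ceiling, which satisfies one of the alternatives. Condition met.
  (d) The operative events occurred in Rhomere. Condition met.
  (e) Tansy Systems is organised under the laws of Rhomere, so one alternative holds. Met.
  → Every requirement is satisfied — jurisdiction.

the Provincial Court of Ravmere; the Rhomere Regional Court; the Superior Court of Rhomere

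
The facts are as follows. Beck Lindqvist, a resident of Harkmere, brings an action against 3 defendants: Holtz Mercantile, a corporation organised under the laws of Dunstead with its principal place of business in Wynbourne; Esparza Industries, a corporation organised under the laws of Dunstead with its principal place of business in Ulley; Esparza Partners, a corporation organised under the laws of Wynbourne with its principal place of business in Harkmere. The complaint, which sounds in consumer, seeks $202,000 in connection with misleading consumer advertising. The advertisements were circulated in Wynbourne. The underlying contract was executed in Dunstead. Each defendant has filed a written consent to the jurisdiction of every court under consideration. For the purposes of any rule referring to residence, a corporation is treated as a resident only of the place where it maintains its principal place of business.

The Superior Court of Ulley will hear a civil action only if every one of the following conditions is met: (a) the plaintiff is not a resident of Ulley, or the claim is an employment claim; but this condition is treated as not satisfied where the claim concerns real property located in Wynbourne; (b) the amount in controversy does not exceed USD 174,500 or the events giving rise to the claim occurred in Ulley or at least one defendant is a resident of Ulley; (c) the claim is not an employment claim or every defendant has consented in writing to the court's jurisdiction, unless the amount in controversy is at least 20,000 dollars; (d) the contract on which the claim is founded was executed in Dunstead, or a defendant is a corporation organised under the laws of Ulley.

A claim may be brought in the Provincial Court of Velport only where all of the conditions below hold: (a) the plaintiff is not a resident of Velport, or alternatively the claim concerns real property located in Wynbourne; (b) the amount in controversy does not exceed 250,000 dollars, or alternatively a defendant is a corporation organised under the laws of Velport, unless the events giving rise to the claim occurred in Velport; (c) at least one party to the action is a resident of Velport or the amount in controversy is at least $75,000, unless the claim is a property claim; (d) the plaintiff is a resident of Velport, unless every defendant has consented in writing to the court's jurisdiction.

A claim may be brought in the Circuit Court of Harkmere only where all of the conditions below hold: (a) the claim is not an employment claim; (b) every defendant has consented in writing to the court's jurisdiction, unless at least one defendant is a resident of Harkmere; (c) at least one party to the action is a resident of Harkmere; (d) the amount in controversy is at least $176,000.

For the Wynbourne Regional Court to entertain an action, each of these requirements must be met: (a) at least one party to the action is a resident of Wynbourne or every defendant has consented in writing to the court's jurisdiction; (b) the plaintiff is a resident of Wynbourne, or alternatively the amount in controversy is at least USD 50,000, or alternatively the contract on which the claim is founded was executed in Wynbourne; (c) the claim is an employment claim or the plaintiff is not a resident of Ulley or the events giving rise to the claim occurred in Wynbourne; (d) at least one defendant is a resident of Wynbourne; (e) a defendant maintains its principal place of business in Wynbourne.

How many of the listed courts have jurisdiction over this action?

4

The Superior Court of Ulley:
  (a) The plaintiff resides in Harkmere, which is not Ulley — that alternative is enough. And the carve-out is inapplicable — the claim does not concern real property. Satisfied.
  (b) Esparza Industries resides in Ulley — that alternative is enough. Satisfied.
  (c) The claim is a consumer claim, not an employment claim, so one alternative holds. Condition met.
  (d) The contract was executed in Dunstead, which satisfies one of the alternatives. Condition met.
  → All conditions met; jurisdiction exists.
The Provincial Court of Velport:
  (a) The plaintiff resides in Harkmere, which is not Velport, which satisfies one of the alternatives. Condition met.
  (b) The amount in controversy is $202,000, within the 250,000 dollars ceiling — that alternative is enough. Condition met.
  (c) The amount in controversy is $202,000, which meets the 75,000 dollars floor — that alternative is enough. Met.
  (d) The plaintiff resides in Harkmere, not Velport. But every defendant has filed written consent, and the 'unless' clause therefore excuses the requirement. Met.
  → Every requirement is satisfied — jurisdiction.
The Circuit Court of Harkmere:
  (a) The claim is a consumer claim, not an employment claim. Condition met.
  (b) Every defendant has filed written consent. Satisfied.
  (c) Beck Lindqvist resides in Harkmere. Condition met.
  (d) The amount in controversy is $202,000, which meets the $176,000 floor. Satisfied.
  → The court has jurisdiction.
The Wynbourne Regional Court:
  (a) Holtz Mercantile resides in Wynbourne, so one alternative holds. Condition met.
  (b) The amount in controversy is 202,000 dollars, which meets the 50,000 dollars floor, so one alternative holds. Met.
  (c) The plaintiff resides in Harkmere, which is not Ulley — that alternative is enough. Satisfied.
  (d) Holtz Mercantile resides in Wynbourne. Condition met.
  (e) Holtz Mercantile has its principal place of business in Wynbourne. Condition met.
  → The court has jurisdiction.
Courts with jurisdiction: the Superior Court of Ulley, the Provincial Court of Velport, the Circuit Court of Harkmere, the Wynbourne Regional Court — 4 in total.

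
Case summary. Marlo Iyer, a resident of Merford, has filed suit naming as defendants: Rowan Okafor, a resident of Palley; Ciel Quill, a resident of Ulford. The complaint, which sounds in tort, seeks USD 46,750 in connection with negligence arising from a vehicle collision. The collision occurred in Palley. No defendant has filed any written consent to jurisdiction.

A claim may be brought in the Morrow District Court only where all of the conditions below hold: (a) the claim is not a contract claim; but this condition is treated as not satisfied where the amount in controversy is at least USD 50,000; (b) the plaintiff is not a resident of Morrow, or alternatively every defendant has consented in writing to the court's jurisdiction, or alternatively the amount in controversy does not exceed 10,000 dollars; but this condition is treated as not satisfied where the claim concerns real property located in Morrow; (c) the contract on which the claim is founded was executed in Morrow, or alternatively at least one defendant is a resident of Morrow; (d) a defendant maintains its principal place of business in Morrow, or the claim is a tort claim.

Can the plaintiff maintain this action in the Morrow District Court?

The Morrow District Court:
  (a) The claim is a tort claim, not a contract claim. The carve-out does not apply: the amount in controversy is $46,750, below the $50,000 floor. Satisfied.
  (b) The plaintiff resides in Merford, which is not Morrow — that alternative is enough. And the carve-out is inapplicable — the claim does not concern real property. Condition met.
  (c) No contract (and hence no place of execution) is alleged; no defendant resides in Morrow (they reside in Palley, Ulford) — none of the alternatives is met. Condition not met.
  (d) The claim is a tort claim, so one alternative holds. Condition met.
  → The court lacks jurisdiction.

No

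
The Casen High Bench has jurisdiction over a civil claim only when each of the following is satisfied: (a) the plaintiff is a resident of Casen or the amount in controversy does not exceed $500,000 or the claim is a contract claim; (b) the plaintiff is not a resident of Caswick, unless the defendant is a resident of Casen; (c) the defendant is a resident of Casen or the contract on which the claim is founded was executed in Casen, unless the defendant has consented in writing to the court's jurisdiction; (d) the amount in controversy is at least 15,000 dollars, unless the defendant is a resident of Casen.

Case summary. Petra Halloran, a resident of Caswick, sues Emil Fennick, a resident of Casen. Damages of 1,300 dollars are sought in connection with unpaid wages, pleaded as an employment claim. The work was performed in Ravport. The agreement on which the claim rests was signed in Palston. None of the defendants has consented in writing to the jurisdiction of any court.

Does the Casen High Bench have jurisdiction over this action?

Yes

The Casen High Bench:
  (a) The amount in controversy is $1,300, within the $500,000 ceiling, which satisfies one of the alternatives. Met.
  (b) The plaintiff resides in Caswick. However, the defendant resides in Casen, so the 'unless' proviso supplies this condition. Satisfied.
  (c) The defendant resides in Casen, which satisfies one of the alternatives. Met.
  (d) The amount in controversy is 1,300 dollars, below the 15,000 dollars floor. The proviso rescues it, though: the defendant resides in Casen. Met.
  → All conditions met; jurisdiction exists.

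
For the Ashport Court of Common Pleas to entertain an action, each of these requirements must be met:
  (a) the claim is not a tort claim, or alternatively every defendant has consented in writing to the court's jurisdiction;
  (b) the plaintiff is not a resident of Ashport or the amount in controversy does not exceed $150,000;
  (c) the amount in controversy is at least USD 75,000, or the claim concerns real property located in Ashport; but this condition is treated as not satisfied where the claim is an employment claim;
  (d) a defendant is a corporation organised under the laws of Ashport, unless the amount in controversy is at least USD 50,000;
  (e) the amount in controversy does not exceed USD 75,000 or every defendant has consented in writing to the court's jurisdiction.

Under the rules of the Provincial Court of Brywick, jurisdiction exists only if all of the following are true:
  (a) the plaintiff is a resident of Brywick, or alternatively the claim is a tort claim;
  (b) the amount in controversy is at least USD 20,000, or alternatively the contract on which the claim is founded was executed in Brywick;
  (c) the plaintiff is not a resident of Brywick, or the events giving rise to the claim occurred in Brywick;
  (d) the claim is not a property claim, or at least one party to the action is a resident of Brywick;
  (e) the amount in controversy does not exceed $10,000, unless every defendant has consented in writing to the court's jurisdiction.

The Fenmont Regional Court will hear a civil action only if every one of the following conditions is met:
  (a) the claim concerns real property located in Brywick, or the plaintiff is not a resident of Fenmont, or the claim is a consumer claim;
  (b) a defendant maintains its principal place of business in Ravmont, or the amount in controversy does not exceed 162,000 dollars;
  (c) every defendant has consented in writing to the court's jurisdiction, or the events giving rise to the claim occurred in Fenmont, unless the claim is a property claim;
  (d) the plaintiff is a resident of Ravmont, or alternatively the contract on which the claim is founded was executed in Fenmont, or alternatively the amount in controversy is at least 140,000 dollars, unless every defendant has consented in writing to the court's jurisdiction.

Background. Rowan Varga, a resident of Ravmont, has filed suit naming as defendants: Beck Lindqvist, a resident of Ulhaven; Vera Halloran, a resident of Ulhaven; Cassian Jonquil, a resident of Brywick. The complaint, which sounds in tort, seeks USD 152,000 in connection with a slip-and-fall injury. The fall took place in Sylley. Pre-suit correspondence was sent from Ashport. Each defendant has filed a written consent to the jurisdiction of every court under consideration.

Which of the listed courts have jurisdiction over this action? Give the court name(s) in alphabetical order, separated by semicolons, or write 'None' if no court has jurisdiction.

the Ashport Court of Common Pleas; the Fenmont Regional Court; the Provincial Court of Brywick

The Ashport Court of Common Pleas:
  (a) Every defendant has filed written consent, so one alternative holds. Met.
  (b) The plaintiff resides in Ravmont, which is not Ashport — that alternative is enough. Condition met.
  (c) The amount in controversy is USD 152,000, which meets the 75,000 dollars floor, so this disjunct is met. The exception is not triggered, since the claim is a tort claim, not an employment claim. Condition met.
  (d) No defendant is a corporation. The proviso rescues it, though: the amount in controversy is $152,000, which meets the USD 50,000 floor. Met.
  (e) Every defendant has filed written consent — that alternative is enough. Met.
  → Jurisdiction lies.
The Provincial Court of Brywick:
  (a) The claim is a tort claim — that alternative is enough. Condition met.
  (b) The amount in controversy is $152,000, which meets the USD 20,000 floor, so this disjunct is met. Satisfied.
  (c) The plaintiff resides in Ravmont, which is not Brywick, so one alternative holds. Satisfied.
  (d) The claim is a tort claim, not a property claim, so this disjunct is met. Condition met.
  (e) The amount in controversy is USD 152,000, above the 10,000 dollars ceiling. The proviso rescues it, though: every defendant has filed written consent. Condition met.
  → Every requirement is satisfied — jurisdiction.
The Fenmont Regional Court:
  (a) The plaintiff resides in Ravmont, which is not Fenmont, so one alternative holds. Satisfied.
  (b) The amount in controversy is 152,000 dollars, within the $162,000 ceiling — that alternative is enough. Met.
  (c) Every defendant has filed written consent — that alternative is enough. Met.
  (d) The plaintiff resides in Ravmont, so this disjunct is met. Met.
  → The court has jurisdiction.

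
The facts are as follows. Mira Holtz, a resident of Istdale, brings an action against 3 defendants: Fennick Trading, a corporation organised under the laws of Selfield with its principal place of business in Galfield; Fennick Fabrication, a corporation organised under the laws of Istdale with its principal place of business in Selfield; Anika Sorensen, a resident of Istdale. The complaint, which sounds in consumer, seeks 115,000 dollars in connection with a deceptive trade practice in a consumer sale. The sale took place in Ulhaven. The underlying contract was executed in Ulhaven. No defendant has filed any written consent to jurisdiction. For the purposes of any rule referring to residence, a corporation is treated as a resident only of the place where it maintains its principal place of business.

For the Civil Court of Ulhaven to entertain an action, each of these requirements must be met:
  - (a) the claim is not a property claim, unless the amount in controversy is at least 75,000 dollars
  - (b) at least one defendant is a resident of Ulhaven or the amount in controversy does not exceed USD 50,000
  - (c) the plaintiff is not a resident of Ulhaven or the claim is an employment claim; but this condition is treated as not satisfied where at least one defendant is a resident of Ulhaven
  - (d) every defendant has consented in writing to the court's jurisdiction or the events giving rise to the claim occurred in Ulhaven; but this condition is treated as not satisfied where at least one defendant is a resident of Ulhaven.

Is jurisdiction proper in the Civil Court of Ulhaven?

The Civil Court of Ulhaven:
  (a) The claim is a consumer claim, not a property claim. Met.
  (b) No defendant resides in Ulhaven (they reside in Galfield, Selfield, Istdale); the amount in controversy is 115,000 dollars, above the USD 50,000 ceiling — every alternative fails. Not met.
  (c) The plaintiff resides in Istdale, which is not Ulhaven, so this disjunct is met. And the carve-out is inapplicable — no defendant resides in Ulhaven (they reside in Galfield, Selfield, Istdale). Satisfied.
  (d) The operative events occurred in Ulhaven, so one alternative holds. The exception is not triggered, since no defendant resides in Ulhaven (they reside in Galfield, Selfield, Istdale). Condition met.
  → The court lacks jurisdiction.

No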